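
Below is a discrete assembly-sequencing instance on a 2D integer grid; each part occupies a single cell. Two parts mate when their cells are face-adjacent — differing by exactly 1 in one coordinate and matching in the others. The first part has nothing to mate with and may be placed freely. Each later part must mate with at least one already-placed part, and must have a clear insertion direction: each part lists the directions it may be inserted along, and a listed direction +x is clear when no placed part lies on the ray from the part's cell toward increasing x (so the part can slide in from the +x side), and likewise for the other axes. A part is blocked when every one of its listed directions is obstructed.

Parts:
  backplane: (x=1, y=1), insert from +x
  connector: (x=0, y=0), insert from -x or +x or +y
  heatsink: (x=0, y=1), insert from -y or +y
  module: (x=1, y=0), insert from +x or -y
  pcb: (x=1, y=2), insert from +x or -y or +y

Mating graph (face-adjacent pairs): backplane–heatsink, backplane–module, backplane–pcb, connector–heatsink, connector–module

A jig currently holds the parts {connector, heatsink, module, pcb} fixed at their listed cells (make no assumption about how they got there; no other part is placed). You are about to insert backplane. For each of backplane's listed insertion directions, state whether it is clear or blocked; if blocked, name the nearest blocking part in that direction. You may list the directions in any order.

+x: clear

+x: ray from backplane(1, 1) has no placed part ⇒ clear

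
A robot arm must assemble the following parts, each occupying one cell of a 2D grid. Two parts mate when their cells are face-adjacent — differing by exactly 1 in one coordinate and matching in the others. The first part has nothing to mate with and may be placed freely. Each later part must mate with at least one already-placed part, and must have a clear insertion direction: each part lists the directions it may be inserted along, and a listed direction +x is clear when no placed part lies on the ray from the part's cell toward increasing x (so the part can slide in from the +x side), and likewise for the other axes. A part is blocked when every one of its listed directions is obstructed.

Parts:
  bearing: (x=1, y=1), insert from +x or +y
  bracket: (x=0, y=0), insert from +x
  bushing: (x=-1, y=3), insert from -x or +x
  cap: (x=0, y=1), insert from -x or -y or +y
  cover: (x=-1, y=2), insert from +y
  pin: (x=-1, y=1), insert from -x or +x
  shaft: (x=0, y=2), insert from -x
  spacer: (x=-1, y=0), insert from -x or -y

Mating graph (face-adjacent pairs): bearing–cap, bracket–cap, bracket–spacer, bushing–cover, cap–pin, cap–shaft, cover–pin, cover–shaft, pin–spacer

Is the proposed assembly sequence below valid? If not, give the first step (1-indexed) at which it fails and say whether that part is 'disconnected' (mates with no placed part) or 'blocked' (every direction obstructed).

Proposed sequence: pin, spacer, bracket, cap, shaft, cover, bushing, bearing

Valid

1. pin@(-1, 1) [-x clear] — {pin}
2. spacer@(-1, 0) [-x clear] — {pin, spacer}
3. bracket@(0, 0) [+x clear] — {bracket, pin, spacer}
4. cap@(0, 1) [+y clear] — {bracket, cap, pin, spacer}
5. shaft@(0, 2) [-x clear] — {bracket, cap, pin, shaft, spacer}
6. cover@(-1, 2) [+y clear] — {bracket, cap, cover, pin, shaft, spacer}
7. bushing@(-1, 3) [-x clear] — {bracket, bushing, cap, cover, pin, shaft, spacer}
8. bearing@(1, 1) [+x clear] — {bearing, bracket, bushing, cap, cover, pin, shaft, spacer}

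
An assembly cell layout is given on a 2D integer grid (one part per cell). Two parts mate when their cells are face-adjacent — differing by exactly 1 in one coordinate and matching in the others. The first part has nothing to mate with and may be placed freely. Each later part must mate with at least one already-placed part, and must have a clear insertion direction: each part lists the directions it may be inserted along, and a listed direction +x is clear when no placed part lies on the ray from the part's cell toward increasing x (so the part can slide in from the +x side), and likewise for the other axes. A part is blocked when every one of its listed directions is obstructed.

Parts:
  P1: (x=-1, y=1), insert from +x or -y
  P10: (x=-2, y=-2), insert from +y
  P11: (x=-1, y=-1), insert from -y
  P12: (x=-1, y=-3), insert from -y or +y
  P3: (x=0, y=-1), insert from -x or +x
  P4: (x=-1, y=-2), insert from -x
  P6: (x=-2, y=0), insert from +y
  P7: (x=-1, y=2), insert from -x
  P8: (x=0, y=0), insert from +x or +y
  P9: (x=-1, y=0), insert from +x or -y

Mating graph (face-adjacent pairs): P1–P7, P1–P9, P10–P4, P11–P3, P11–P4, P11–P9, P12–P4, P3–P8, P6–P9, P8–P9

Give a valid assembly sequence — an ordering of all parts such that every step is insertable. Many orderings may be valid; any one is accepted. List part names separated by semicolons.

1. P7@(-1, 2) [-x clear] — {P7}
2. P1@(-1, 1) [+x clear] — {P1, P7}
3. P9@(-1, 0) [+x clear] — {P1, P7, P9}
4. P11@(-1, -1) [-y clear] — {P1, P11, P7, P9}
5. P4@(-1, -2) [-x clear] — {P1, P11, P4, P7, P9}
6. P3@(0, -1) [+x clear] — {P1, P11, P3, P4, P7, P9}
7. P10@(-2, -2) [+y clear] — {P1, P10, P11, P3, P4, P7, P9}
8. P6@(-2, 0) [+y clear] — {P1, P10, P11, P3, P4, P6, P7, P9}
9. P8@(0, 0) [+x clear] — {P1, P10, P11, P3, P4, P6, P7, P8, P9}
10. P12@(-1, -3) [-y clear] — {P1, P10, P11, P12, P3, P4, P6, P7, P8, P9}

P7; P1; P9; P11; P4; P3; P10; P6; P8; P12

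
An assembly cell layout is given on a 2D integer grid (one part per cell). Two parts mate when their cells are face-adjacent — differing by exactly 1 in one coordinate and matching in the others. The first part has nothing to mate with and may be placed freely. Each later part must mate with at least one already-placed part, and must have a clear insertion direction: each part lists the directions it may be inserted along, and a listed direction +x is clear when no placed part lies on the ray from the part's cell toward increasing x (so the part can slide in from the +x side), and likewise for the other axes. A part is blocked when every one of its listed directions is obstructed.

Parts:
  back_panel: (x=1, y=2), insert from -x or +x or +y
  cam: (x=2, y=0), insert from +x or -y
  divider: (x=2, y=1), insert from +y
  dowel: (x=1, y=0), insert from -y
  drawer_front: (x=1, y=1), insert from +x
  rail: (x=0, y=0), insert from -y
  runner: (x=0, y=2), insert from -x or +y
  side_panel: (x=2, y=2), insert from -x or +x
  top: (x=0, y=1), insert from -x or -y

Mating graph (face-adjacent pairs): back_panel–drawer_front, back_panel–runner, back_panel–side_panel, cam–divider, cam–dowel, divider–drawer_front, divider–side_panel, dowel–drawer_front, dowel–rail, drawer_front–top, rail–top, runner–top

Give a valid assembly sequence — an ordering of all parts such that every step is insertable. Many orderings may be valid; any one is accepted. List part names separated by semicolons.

dowel; rail; drawer_front; top; cam; divider; side_panel; runner; back_panel

1. dowel@(1, 0) [-y clear] — {dowel}
2. rail@(0, 0) [-y clear] — {dowel, rail}
3. drawer_front@(1, 1) [+x clear] — {dowel, drawer_front, rail}
4. top@(0, 1) [-x clear] — {dowel, drawer_front, rail, top}
5. cam@(2, 0) [+x clear] — {cam, dowel, drawer_front, rail, top}
6. divider@(2, 1) [+y clear] — {cam, divider, dowel, drawer_front, rail, top}
7. side_panel@(2, 2) [-x clear] — {cam, divider, dowel, drawer_front, rail, side_panel, top}
8. runner@(0, 2) [-x clear] — {cam, divider, dowel, drawer_front, rail, runner, side_panel, top}
9. back_panel@(1, 2) [+y clear] — {back_panel, cam, divider, dowel, drawer_front, rail, runner, side_panel, top}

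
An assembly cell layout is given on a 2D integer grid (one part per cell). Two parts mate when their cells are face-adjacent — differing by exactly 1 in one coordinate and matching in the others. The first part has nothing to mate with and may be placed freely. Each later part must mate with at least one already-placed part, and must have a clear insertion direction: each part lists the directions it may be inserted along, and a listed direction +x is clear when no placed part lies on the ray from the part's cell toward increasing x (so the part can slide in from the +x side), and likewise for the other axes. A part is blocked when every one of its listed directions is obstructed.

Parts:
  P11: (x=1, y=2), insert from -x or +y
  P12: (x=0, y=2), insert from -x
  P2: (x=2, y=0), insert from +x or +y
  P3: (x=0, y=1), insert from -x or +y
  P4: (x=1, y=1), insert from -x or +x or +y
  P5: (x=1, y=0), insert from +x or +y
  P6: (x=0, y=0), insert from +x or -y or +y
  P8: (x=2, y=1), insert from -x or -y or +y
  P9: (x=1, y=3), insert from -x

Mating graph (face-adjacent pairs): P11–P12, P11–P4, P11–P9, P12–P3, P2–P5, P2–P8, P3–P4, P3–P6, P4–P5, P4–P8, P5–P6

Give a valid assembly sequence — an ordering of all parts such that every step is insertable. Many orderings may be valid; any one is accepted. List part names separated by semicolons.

P8; P2; P5; P6; P3; P12; P4; P11; P9

1. P8@(2, 1) [-x clear] — {P8}
2. P2@(2, 0) [+x clear] — {P2, P8}
3. P5@(1, 0) [+y clear] — {P2, P5, P8}
4. P6@(0, 0) [-y clear] — {P2, P5, P6, P8}
5. P3@(0, 1) [-x clear] — {P2, P3, P5, P6, P8}
6. P12@(0, 2) [-x clear] — {P12, P2, P3, P5, P6, P8}
7. P4@(1, 1) [+y clear] — {P12, P2, P3, P4, P5, P6, P8}
8. P11@(1, 2) [+y clear] — {P11, P12, P2, P3, P4, P5, P6, P8}
9. P9@(1, 3) [-x clear] — {P11, P12, P2, P3, P4, P5, P6, P8, P9}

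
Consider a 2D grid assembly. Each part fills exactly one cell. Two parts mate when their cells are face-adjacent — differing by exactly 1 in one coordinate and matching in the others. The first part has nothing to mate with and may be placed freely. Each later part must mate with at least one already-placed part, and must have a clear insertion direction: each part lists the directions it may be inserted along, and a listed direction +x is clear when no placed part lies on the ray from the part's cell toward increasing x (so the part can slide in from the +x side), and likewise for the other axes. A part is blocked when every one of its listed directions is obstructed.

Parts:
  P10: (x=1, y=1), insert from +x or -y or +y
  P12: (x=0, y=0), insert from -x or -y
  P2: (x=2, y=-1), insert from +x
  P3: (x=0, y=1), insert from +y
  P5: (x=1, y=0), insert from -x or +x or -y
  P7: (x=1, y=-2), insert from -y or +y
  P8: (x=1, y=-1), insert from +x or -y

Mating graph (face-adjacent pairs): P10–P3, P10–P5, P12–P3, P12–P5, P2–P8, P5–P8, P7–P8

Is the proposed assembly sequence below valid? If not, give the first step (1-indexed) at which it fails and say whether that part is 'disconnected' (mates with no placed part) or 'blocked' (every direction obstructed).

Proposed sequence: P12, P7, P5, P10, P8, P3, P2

1. P12@(0, 0) [-x clear] — {P12}
2. P7@(1, -2) — no placed neighbour ⇒ disconnected

Invalid at step 2 (disconnected)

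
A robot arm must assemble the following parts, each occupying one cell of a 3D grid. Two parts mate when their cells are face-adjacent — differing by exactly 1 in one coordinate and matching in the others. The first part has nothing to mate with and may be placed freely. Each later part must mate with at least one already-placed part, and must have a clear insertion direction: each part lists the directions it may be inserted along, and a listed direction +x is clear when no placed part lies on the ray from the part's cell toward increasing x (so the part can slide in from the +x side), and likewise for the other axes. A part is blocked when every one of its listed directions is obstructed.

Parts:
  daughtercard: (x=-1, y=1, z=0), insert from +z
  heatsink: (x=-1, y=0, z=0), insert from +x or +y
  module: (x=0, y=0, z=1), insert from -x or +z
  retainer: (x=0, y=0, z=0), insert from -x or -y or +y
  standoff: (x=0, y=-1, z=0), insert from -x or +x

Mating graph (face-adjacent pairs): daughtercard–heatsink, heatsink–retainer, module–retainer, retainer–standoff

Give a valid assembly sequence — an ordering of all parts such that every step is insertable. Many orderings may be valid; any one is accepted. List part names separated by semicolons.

1. standoff@(0, -1, 0) [-x clear] — {standoff}
2. retainer@(0, 0, 0) [-x clear] — {retainer, standoff}
3. module@(0, 0, 1) [-x clear] — {module, retainer, standoff}
4. heatsink@(-1, 0, 0) [+y clear] — {heatsink, module, retainer, standoff}
5. daughtercard@(-1, 1, 0) [+z clear] — {daughtercard, heatsink, module, retainer, standoff}

standoff; retainer; module; heatsink; daughtercard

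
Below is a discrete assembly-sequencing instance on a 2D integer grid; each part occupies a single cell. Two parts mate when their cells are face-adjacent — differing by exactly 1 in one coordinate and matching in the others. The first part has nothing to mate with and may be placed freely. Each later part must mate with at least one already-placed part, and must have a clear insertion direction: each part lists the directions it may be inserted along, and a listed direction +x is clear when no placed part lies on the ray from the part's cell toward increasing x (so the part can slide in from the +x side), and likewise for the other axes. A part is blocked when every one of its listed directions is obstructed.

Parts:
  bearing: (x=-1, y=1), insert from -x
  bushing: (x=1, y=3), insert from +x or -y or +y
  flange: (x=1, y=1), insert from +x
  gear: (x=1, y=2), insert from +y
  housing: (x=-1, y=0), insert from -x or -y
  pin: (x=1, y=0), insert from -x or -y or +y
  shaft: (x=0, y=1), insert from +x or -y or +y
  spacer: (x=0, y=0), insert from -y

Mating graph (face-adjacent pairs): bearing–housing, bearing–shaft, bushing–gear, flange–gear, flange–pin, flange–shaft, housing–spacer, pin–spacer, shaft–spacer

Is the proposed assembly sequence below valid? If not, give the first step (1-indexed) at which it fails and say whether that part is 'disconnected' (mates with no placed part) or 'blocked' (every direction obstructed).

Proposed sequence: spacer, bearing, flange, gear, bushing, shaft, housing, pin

Invalid at step 2 (disconnected)

1. spacer@(0, 0) [-y clear] — {spacer}
2. bearing@(-1, 1) — no placed neighbour ⇒ disconnected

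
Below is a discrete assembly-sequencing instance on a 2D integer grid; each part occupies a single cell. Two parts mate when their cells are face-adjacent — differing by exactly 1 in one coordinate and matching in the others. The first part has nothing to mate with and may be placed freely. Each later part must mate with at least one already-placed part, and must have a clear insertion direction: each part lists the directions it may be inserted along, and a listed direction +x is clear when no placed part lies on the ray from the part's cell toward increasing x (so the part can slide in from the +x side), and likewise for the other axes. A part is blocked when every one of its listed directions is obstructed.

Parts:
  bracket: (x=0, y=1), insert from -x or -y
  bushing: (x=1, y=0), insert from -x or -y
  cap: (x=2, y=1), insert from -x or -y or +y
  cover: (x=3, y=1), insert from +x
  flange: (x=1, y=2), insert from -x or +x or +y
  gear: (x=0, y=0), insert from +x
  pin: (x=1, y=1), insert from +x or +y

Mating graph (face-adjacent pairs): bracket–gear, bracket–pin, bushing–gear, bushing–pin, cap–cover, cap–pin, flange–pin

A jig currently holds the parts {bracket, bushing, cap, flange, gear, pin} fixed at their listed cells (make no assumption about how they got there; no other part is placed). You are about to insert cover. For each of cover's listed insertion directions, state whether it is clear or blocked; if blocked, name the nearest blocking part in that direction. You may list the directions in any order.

+x: ray from cover(3, 1) has no placed part ⇒ clear

+x: clear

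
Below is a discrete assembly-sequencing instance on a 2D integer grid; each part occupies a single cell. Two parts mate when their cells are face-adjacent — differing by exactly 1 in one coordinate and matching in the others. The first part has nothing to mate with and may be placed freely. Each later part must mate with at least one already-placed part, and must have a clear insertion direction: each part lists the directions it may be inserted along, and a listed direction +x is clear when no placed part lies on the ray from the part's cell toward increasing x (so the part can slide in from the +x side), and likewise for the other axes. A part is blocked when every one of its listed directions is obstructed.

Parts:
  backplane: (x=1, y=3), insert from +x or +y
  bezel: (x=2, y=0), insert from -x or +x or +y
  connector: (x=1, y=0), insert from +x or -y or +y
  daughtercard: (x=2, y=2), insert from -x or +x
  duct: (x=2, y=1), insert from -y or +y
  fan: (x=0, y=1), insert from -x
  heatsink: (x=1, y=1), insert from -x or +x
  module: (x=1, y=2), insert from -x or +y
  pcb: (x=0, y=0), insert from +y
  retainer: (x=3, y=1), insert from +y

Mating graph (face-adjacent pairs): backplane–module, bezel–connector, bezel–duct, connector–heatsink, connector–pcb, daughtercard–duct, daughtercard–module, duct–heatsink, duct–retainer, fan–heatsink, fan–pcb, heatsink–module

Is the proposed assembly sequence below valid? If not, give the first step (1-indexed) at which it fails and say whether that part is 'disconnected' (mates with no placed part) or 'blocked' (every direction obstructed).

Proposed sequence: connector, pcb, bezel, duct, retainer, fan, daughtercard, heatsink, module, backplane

Invalid at step 8 (blocked)

1. connector@(1, 0) [+x clear] — {connector}
2. pcb@(0, 0) [+y clear] — {connector, pcb}
3. bezel@(2, 0) [+x clear] — {bezel, connector, pcb}
4. duct@(2, 1) [+y clear] — {bezel, connector, duct, pcb}
5. retainer@(3, 1) [+y clear] — {bezel, connector, duct, pcb, retainer}
6. fan@(0, 1) [-x clear] — {bezel, connector, duct, fan, pcb, retainer}
7. daughtercard@(2, 2) [-x clear] — {bezel, connector, daughtercard, duct, fan, pcb, retainer}
8. heatsink@(1, 1) — -x/+x all obstructed ⇒ blocked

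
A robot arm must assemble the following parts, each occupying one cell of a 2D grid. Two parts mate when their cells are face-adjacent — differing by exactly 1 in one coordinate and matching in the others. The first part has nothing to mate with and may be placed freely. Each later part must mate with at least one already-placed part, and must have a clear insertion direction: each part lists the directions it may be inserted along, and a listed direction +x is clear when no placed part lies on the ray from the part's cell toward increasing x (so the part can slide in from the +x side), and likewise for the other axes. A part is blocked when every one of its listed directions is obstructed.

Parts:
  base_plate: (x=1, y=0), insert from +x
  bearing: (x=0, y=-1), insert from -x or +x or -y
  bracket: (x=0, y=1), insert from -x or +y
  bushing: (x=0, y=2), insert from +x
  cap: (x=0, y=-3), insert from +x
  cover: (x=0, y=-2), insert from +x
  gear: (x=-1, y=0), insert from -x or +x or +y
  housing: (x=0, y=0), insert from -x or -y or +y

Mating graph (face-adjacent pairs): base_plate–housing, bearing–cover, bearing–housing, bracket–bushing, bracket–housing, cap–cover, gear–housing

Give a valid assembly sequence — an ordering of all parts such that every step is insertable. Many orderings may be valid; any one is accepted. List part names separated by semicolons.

cover; bearing; cap; housing; base_plate; gear; bracket; bushing

1. cover@(0, -2) [+x clear] — {cover}
2. bearing@(0, -1) [-x clear] — {bearing, cover}
3. cap@(0, -3) [+x clear] — {bearing, cap, cover}
4. housing@(0, 0) [-x clear] — {bearing, cap, cover, housing}
5. base_plate@(1, 0) [+x clear] — {base_plate, bearing, cap, cover, housing}
6. gear@(-1, 0) [-x clear] — {base_plate, bearing, cap, cover, gear, housing}
7. bracket@(0, 1) [-x clear] — {base_plate, bearing, bracket, cap, cover, gear, housing}
8. bushing@(0, 2) [+x clear] — {base_plate, bearing, bracket, bushing, cap, cover, gear, housing}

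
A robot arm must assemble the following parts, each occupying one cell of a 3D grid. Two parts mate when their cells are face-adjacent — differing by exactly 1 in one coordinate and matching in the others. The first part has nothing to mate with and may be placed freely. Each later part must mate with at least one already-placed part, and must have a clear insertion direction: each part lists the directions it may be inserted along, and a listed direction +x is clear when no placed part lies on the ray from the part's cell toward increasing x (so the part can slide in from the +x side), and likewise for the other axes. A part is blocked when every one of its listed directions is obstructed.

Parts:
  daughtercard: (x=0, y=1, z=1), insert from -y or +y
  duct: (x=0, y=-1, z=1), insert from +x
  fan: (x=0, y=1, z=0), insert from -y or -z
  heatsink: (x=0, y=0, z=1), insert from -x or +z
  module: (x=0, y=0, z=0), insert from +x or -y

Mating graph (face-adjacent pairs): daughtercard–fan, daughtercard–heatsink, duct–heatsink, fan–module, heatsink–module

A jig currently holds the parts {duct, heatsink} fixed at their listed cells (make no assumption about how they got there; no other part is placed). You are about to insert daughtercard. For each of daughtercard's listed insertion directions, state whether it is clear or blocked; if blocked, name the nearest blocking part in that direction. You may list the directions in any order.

+y: clear; -y: blocked by heatsink

-y: nearest on ray is heatsink@(0, 0, 1) ⇒ blocked
+y: ray from daughtercard(0, 1, 1) has no placed part ⇒ clear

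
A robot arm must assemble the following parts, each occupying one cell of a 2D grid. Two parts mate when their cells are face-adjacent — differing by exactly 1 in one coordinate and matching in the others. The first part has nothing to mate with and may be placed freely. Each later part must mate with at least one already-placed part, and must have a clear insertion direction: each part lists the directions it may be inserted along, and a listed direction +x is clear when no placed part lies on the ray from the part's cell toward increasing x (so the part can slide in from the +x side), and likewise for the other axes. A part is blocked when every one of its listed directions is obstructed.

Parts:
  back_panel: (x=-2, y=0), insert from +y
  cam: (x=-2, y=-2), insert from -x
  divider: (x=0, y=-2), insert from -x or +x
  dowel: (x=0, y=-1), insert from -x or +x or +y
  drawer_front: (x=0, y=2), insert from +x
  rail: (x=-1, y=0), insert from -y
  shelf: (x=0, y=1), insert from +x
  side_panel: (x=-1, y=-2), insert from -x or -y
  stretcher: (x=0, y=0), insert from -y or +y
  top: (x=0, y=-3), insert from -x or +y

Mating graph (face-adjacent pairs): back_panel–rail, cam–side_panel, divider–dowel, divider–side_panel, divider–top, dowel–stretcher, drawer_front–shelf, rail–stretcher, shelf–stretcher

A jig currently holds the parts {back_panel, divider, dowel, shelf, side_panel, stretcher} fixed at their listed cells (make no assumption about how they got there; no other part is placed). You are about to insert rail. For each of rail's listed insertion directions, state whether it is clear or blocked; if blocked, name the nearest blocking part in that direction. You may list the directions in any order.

-y: nearest on ray is side_panel@(-1, -2) ⇒ blocked

-y: blocked by side_panel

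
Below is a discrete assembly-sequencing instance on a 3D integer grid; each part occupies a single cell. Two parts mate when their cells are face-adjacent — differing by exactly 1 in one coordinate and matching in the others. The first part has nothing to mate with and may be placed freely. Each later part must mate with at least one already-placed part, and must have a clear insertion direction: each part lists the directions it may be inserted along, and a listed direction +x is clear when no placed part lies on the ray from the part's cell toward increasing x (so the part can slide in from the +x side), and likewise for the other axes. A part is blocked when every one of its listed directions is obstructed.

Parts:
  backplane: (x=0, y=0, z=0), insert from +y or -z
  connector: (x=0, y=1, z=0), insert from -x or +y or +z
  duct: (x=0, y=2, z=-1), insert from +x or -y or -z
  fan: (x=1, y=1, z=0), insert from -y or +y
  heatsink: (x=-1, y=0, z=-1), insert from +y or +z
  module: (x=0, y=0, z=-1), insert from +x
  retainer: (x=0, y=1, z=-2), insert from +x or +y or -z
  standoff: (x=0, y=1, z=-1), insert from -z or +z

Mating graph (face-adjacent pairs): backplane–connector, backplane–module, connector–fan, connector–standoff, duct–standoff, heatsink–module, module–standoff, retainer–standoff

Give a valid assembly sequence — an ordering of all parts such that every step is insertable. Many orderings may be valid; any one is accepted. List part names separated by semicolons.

1. retainer@(0, 1, -2) [+x clear] — {retainer}
2. standoff@(0, 1, -1) [+z clear] — {retainer, standoff}
3. module@(0, 0, -1) [+x clear] — {module, retainer, standoff}
4. heatsink@(-1, 0, -1) [+y clear] — {heatsink, module, retainer, standoff}
5. backplane@(0, 0, 0) [+y clear] — {backplane, heatsink, module, retainer, standoff}
6. duct@(0, 2, -1) [+x clear] — {backplane, duct, heatsink, module, retainer, standoff}
7. connector@(0, 1, 0) [-x clear] — {backplane, connector, duct, heatsink, module, retainer, standoff}
8. fan@(1, 1, 0) [-y clear] — {backplane, connector, duct, fan, heatsink, module, retainer, standoff}

retainer; standoff; module; heatsink; backplane; duct; connector; fan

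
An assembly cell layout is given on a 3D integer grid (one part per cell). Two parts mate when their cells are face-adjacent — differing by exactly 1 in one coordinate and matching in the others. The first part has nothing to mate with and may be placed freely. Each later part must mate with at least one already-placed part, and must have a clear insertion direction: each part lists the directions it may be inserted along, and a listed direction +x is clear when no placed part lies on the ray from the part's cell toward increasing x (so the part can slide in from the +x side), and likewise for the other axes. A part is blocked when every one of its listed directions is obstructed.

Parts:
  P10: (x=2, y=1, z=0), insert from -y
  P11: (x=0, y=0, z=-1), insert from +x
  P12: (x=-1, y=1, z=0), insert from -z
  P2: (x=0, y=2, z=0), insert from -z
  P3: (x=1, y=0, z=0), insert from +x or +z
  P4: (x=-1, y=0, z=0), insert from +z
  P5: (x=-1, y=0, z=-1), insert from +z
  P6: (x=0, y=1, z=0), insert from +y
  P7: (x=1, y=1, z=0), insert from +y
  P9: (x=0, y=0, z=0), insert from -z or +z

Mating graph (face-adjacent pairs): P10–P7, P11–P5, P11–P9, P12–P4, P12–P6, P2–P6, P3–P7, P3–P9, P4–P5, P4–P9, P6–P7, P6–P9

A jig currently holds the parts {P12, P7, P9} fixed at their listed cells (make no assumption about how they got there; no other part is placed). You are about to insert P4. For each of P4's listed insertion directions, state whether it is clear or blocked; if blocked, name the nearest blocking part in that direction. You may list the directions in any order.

+z: clear

+z: ray from P4(-1, 0, 0) has no placed part ⇒ clear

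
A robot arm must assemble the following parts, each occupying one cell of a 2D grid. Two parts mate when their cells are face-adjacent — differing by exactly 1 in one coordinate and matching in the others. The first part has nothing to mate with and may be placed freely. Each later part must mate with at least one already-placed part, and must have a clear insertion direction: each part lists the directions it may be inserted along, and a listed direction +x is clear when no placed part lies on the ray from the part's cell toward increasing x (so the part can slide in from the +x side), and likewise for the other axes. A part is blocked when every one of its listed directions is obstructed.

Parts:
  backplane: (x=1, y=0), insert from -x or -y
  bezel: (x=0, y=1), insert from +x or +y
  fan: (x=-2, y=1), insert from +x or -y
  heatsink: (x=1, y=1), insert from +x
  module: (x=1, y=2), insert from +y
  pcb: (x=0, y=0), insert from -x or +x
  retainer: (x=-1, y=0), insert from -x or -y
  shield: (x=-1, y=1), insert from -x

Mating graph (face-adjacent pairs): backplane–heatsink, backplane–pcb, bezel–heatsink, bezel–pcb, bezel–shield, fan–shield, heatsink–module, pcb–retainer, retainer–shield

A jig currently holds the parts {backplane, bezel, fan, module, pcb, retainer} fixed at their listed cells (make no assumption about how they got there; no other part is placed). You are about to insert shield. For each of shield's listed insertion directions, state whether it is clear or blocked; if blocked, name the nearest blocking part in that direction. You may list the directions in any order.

-x: nearest on ray is fan@(-2, 1) ⇒ blocked

-x: blocked by fan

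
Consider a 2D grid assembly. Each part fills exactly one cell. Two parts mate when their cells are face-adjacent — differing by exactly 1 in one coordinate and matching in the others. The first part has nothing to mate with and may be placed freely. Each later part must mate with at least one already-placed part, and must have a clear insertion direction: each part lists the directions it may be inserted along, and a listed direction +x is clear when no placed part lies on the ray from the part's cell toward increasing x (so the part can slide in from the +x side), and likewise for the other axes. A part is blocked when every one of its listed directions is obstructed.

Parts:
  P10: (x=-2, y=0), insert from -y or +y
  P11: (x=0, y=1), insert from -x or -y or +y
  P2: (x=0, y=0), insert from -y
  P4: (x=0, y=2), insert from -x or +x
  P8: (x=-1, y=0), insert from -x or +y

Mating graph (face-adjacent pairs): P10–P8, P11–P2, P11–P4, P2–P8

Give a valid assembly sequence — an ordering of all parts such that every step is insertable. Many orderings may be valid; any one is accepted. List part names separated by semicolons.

P10; P8; P2; P11; P4

1. P10@(-2, 0) [-y clear] — {P10}
2. P8@(-1, 0) [+y clear] — {P10, P8}
3. P2@(0, 0) [-y clear] — {P10, P2, P8}
4. P11@(0, 1) [-x clear] — {P10, P11, P2, P8}
5. P4@(0, 2) [-x clear] — {P10, P11, P2, P4, P8}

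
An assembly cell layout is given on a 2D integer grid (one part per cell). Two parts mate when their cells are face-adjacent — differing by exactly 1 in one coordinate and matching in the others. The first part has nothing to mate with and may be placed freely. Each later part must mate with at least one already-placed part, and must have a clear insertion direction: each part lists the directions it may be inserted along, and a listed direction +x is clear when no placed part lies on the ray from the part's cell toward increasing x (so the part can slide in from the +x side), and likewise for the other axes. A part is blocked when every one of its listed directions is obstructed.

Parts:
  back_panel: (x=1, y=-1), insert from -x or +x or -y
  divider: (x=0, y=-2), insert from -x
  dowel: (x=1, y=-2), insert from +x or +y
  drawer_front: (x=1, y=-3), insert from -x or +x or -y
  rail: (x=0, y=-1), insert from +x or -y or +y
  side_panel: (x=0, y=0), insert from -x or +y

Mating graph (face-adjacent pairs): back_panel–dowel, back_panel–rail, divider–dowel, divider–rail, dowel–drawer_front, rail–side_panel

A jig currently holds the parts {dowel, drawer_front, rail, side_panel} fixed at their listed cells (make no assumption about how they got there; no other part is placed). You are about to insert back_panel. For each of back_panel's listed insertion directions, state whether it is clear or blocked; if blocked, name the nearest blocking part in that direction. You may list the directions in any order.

+x: clear; -x: blocked by rail; -y: blocked by dowel

-x: nearest on ray is rail@(0, -1) ⇒ blocked
+x: ray from back_panel(1, -1) has no placed part ⇒ clear
-y: nearest on ray is dowel@(1, -2) ⇒ blocked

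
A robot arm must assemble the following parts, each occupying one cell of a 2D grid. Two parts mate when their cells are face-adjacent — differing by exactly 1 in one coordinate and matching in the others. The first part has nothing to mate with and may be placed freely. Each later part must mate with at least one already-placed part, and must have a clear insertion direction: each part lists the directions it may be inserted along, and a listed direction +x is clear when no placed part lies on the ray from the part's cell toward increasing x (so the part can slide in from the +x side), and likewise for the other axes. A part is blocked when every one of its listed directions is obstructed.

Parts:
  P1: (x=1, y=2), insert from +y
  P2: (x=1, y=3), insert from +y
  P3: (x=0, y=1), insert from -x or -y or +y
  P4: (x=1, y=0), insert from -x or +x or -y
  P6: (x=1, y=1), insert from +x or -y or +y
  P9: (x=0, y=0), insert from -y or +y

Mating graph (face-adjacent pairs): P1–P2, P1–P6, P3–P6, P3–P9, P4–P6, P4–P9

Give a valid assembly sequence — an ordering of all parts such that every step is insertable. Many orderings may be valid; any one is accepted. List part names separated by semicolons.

1. P4@(1, 0) [-x clear] — {P4}
2. P6@(1, 1) [+x clear] — {P4, P6}
3. P1@(1, 2) [+y clear] — {P1, P4, P6}
4. P2@(1, 3) [+y clear] — {P1, P2, P4, P6}
5. P9@(0, 0) [-y clear] — {P1, P2, P4, P6, P9}
6. P3@(0, 1) [-x clear] — {P1, P2, P3, P4, P6, P9}

P4; P6; P1; P2; P9; P3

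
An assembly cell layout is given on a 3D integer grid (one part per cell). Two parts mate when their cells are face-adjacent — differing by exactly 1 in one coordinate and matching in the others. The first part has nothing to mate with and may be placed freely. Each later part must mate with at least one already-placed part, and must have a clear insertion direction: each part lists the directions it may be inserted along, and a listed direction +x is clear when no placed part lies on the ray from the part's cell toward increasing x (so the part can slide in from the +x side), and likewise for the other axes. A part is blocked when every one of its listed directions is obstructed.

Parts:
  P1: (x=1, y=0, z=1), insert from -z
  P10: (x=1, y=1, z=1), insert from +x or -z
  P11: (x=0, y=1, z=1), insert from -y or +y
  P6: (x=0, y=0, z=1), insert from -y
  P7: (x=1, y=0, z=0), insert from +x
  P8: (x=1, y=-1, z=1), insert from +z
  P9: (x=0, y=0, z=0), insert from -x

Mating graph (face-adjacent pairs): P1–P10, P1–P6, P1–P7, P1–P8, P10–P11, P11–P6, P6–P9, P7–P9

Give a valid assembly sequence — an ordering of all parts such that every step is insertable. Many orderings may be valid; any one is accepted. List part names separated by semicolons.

P11; P6; P1; P7; P10; P8; P9

1. P11@(0, 1, 1) [-y clear] — {P11}
2. P6@(0, 0, 1) [-y clear] — {P11, P6}
3. P1@(1, 0, 1) [-z clear] — {P1, P11, P6}
4. P7@(1, 0, 0) [+x clear] — {P1, P11, P6, P7}
5. P10@(1, 1, 1) [+x clear] — {P1, P10, P11, P6, P7}
6. P8@(1, -1, 1) [+z clear] — {P1, P10, P11, P6, P7, P8}
7. P9@(0, 0, 0) [-x clear] — {P1, P10, P11, P6, P7, P8, P9}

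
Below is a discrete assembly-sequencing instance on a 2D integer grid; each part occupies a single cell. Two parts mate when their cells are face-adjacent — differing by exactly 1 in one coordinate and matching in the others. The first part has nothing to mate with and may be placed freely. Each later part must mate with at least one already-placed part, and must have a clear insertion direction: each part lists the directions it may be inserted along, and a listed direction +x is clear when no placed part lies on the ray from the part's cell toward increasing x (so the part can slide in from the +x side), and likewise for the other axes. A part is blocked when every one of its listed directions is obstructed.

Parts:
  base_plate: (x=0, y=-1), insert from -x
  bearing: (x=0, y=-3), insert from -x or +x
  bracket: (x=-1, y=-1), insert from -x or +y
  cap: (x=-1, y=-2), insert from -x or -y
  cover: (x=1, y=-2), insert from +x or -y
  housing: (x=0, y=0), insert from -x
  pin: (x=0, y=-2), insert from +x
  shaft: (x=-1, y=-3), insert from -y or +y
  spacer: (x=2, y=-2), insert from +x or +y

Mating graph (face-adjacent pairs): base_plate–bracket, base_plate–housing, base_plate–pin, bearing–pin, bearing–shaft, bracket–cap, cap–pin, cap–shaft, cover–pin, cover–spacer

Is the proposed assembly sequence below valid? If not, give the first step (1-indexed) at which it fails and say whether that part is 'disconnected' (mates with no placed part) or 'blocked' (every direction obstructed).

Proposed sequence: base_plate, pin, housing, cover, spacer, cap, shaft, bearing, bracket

1. base_plate@(0, -1) [-x clear] — {base_plate}
2. pin@(0, -2) [+x clear] — {base_plate, pin}
3. housing@(0, 0) [-x clear] — {base_plate, housing, pin}
4. cover@(1, -2) [+x clear] — {base_plate, cover, housing, pin}
5. spacer@(2, -2) [+x clear] — {base_plate, cover, housing, pin, spacer}
6. cap@(-1, -2) [-x clear] — {base_plate, cap, cover, housing, pin, spacer}
7. shaft@(-1, -3) [-y clear] — {base_plate, cap, cover, housing, pin, shaft, spacer}
8. bearing@(0, -3) [+x clear] — {base_plate, bearing, cap, cover, housing, pin, shaft, spacer}
9. bracket@(-1, -1) [-x clear] — {base_plate, bearing, bracket, cap, cover, housing, pin, shaft, spacer}

Valid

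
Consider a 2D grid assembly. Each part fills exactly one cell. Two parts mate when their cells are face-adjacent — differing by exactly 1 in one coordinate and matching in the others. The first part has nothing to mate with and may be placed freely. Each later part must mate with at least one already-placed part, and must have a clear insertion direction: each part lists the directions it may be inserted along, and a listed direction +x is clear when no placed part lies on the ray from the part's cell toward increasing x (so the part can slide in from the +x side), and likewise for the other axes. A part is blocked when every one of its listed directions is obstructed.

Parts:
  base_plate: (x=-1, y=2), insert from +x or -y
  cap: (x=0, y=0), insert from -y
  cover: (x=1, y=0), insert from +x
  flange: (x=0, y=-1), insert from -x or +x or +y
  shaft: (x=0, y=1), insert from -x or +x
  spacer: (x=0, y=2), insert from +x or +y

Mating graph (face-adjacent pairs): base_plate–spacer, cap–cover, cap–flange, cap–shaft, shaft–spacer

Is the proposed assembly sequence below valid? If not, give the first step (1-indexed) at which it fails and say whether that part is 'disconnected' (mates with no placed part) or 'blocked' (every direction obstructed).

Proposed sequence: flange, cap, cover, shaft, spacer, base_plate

Invalid at step 2 (blocked)

1. flange@(0, -1) [-x clear] — {flange}
2. cap@(0, 0) — -y all obstructed ⇒ blocked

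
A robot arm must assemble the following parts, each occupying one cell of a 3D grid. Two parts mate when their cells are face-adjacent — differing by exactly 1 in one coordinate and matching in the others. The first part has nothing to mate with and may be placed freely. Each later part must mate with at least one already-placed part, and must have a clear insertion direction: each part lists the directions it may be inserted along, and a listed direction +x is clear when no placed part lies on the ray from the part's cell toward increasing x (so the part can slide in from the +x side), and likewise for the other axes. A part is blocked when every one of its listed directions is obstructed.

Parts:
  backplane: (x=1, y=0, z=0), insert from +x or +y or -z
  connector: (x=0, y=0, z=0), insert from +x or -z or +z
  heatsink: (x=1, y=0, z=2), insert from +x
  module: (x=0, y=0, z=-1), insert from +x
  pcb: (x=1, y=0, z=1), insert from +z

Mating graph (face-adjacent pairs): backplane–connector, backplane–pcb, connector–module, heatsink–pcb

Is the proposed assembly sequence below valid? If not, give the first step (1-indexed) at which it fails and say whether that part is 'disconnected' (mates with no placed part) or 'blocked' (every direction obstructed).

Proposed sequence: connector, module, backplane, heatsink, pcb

1. connector@(0, 0, 0) [+x clear] — {connector}
2. module@(0, 0, -1) [+x clear] — {connector, module}
3. backplane@(1, 0, 0) [+x clear] — {backplane, connector, module}
4. heatsink@(1, 0, 2) — no placed neighbour ⇒ disconnected

Invalid at step 4 (disconnected)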